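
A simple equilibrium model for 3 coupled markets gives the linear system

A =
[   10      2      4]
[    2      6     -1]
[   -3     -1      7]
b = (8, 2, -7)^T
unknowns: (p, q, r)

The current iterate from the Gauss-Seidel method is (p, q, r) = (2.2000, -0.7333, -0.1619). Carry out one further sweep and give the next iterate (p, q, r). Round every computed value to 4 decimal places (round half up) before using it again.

One sweep:
  p = (8 - (2)·-0.7333 - (4)·-0.1619) / (10) = 1.0114
  q = (2 - (2)·1.0114 - (-1)·-0.1619) / (6) = -0.0308
  r = (-7 - (-3)·1.0114 - (-1)·-0.0308) / (7) = -0.5709

(1.0114, -0.0308, -0.5709)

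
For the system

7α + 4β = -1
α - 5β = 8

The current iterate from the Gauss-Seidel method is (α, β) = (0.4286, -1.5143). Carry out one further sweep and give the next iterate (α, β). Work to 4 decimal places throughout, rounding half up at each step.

One sweep:
  α = (-1 - (4)·-1.5143) / (7) = 0.7225
  β = (8 - (1)·0.7225) / (-5) = -1.4555

(0.7225, -1.4555)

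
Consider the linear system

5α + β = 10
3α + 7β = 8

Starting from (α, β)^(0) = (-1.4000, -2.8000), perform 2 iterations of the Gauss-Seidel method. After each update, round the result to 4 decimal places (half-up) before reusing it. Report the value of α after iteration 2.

1.9909

Iteration 1:
  α = (10 - (1)·-2.8000) / (5) = 2.5600
  β = (8 - (3)·2.5600) / (7) = 0.0457
Iteration 2:
  α = (10 - (1)·0.0457) / (5) = 1.9909
  β = (8 - (3)·1.9909) / (7) = 0.2896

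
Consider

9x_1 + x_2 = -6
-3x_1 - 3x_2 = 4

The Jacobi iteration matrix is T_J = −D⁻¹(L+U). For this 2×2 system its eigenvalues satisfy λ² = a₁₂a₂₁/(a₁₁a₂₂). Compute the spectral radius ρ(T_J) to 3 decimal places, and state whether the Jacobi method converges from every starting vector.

a₁₂a₂₁/(a₁₁a₂₂) = (1)·(-3) / ((9)·(-3)) = 0.111111
ρ = √|0.111111| = √0.111111 = 0.333
ρ < 1, so Jacobi converges

0.333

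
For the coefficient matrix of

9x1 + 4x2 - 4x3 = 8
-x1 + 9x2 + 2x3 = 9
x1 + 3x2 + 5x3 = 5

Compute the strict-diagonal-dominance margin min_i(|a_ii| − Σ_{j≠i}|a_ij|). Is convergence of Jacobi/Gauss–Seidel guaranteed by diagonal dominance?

row 1: |9| − (4+4) = 1
row 2: |9| − (1+2) = 6
row 3: |5| − (1+3) = 1
minimum over rows = 1 → strictly diagonally dominant (convergence guaranteed)

1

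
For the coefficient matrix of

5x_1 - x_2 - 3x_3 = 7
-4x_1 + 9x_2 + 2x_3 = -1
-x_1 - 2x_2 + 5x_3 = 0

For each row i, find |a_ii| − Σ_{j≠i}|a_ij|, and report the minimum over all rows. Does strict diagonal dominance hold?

row 1: |5| − (1+3) = 1
row 2: |9| − (4+2) = 3
row 3: |5| − (1+2) = 2
minimum over rows = 1 → strictly diagonally dominant (convergence guaranteed)

1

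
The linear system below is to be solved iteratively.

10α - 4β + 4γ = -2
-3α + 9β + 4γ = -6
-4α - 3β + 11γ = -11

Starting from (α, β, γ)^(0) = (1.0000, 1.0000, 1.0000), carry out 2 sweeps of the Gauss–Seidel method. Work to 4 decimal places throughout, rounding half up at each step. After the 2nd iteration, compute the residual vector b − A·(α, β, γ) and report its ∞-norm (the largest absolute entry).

Iteration 1:
  α = (-2 - (-4)·1.0000 - (4)·1.0000) / (10) = -0.2000
  β = (-6 - (-3)·-0.2000 - (4)·1.0000) / (9) = -1.1778
  γ = (-11 - (-4)·-0.2000 - (-3)·-1.1778) / (11) = -1.3939
Iteration 2:
  α = (-2 - (-4)·-1.1778 - (4)·-1.3939) / (10) = -0.1136
  β = (-6 - (-3)·-0.1136 - (4)·-1.3939) / (9) = -0.0850
  γ = (-11 - (-4)·-0.1136 - (-3)·-0.0850) / (11) = -1.0645
Residual b − A·x = (3.0540, -1.3178, 0.0001); ∞-norm = 3.0540

3.0540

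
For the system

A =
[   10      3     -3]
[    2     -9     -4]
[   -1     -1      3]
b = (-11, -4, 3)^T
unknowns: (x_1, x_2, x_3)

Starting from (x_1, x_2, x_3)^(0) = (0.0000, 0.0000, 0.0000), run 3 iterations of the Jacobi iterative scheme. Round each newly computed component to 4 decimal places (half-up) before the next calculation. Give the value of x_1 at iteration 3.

Iteration 1:
  x_1 = (-11 - (3)·0.0000 - (-3)·0.0000) / (10) = -1.1000
  x_2 = (-4 - (2)·0.0000 - (-4)·0.0000) / (-9) = 0.4444
  x_3 = (3 - (-1)·0.0000 - (-1)·0.0000) / (3) = 1.0000
Iteration 2:
  x_1 = (-11 - (3)·0.4444 - (-3)·1.0000) / (10) = -0.9333
  x_2 = (-4 - (2)·-1.1000 - (-4)·1.0000) / (-9) = -0.2444
  x_3 = (3 - (-1)·-1.1000 - (-1)·0.4444) / (3) = 0.7815
Iteration 3:
  x_1 = (-11 - (3)·-0.2444 - (-3)·0.7815) / (10) = -0.7922
  x_2 = (-4 - (2)·-0.9333 - (-4)·0.7815) / (-9) = -0.1103
  x_3 = (3 - (-1)·-0.9333 - (-1)·-0.2444) / (3) = 0.6074

-0.7922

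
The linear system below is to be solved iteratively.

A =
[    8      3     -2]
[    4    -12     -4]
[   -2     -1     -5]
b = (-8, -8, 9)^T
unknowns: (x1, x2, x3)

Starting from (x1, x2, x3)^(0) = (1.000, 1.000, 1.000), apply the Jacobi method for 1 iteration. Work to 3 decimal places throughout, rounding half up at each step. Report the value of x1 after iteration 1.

-1.125

Iteration 1:
  x1 = (-8 - (3)·1.000 - (-2)·1.000) / (8) = -1.125
  x2 = (-8 - (4)·1.000 - (-4)·1.000) / (-12) = 0.667
  x3 = (9 - (-2)·1.000 - (-1)·1.000) / (-5) = -2.400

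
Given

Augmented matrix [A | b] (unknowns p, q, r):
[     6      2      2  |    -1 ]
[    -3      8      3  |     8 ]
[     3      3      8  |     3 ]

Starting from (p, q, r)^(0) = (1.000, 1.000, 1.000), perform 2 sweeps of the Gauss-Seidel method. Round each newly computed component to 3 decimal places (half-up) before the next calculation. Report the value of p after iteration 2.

Iteration 1:
  p = (-1 - (2)·1.000 - (2)·1.000) / (6) = -0.833
  q = (8 - (-3)·-0.833 - (3)·1.000) / (8) = 0.313
  r = (3 - (3)·-0.833 - (3)·0.313) / (8) = 0.570
Iteration 2:
  p = (-1 - (2)·0.313 - (2)·0.570) / (6) = -0.461
  q = (8 - (-3)·-0.461 - (3)·0.570) / (8) = 0.613
  r = (3 - (3)·-0.461 - (3)·0.613) / (8) = 0.318

-0.461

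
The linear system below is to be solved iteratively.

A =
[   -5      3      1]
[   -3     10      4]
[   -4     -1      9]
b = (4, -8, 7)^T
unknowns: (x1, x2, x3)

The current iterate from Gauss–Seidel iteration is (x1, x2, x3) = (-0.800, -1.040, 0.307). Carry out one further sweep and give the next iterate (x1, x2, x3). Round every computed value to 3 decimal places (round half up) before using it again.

One sweep:
  x1 = (4 - (3)·-1.040 - (1)·0.307) / (-5) = -1.363
  x2 = (-8 - (-3)·-1.363 - (4)·0.307) / (10) = -1.332
  x3 = (7 - (-4)·-1.363 - (-1)·-1.332) / (9) = 0.024

(-1.363, -1.332, 0.024)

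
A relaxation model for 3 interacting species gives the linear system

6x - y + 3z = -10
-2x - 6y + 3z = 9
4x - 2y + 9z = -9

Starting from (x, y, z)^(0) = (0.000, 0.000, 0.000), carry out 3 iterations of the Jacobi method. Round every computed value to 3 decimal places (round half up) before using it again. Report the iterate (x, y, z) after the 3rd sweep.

(-1.611, -1.324, -0.691)

Iteration 1:
  x = (-10 - (-1)·0.000 - (3)·0.000) / (6) = -1.667
  y = (9 - (-2)·0.000 - (3)·0.000) / (-6) = -1.500
  z = (-9 - (4)·0.000 - (-2)·0.000) / (9) = -1.000
Iteration 2:
  x = (-10 - (-1)·-1.500 - (3)·-1.000) / (6) = -1.417
  y = (9 - (-2)·-1.667 - (3)·-1.000) / (-6) = -1.444
  z = (-9 - (4)·-1.667 - (-2)·-1.500) / (9) = -0.592
Iteration 3:
  x = (-10 - (-1)·-1.444 - (3)·-0.592) / (6) = -1.611
  y = (9 - (-2)·-1.417 - (3)·-0.592) / (-6) = -1.324
  z = (-9 - (4)·-1.417 - (-2)·-1.444) / (9) = -0.691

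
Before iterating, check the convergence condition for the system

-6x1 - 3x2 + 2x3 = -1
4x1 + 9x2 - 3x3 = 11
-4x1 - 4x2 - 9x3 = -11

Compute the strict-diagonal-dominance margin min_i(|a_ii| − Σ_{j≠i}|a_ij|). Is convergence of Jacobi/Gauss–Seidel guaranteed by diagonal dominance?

row 1: |-6| − (3+2) = 1
row 2: |9| − (4+3) = 2
row 3: |-9| − (4+4) = 1
minimum over rows = 1 → strictly diagonally dominant (convergence guaranteed)

1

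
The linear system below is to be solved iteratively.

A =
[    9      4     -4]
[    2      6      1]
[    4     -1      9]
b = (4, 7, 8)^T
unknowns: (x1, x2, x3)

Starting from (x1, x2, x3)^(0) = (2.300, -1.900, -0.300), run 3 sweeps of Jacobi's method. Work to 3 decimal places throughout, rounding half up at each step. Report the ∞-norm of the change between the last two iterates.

0.516

Iteration 1:
  x1 = (4 - (4)·-1.900 - (-4)·-0.300) / (9) = 1.156
  x2 = (7 - (2)·2.300 - (1)·-0.300) / (6) = 0.450
  x3 = (8 - (4)·2.300 - (-1)·-1.900) / (9) = -0.344
Iteration 2:
  x1 = (4 - (4)·0.450 - (-4)·-0.344) / (9) = 0.092
  x2 = (7 - (2)·1.156 - (1)·-0.344) / (6) = 0.839
  x3 = (8 - (4)·1.156 - (-1)·0.450) / (9) = 0.425
Iteration 3:
  x1 = (4 - (4)·0.839 - (-4)·0.425) / (9) = 0.260
  x2 = (7 - (2)·0.092 - (1)·0.425) / (6) = 1.065
  x3 = (8 - (4)·0.092 - (-1)·0.839) / (9) = 0.941
Change: (0.168, 0.226, 0.516) → max |·| = 0.516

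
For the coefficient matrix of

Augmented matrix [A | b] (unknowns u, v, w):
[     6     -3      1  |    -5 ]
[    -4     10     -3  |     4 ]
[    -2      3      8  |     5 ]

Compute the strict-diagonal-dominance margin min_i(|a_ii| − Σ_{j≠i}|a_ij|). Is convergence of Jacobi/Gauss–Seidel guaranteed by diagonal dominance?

2

row 1: |6| − (3+1) = 2
row 2: |10| − (4+3) = 3
row 3: |8| − (2+3) = 3
minimum over rows = 2 → strictly diagonally dominant (convergence guaranteed)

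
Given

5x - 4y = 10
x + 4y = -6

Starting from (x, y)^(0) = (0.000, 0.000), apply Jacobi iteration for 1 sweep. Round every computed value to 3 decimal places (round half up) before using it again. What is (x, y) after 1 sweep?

(2.000, -1.500)

Iteration 1:
  x = (10 - (-4)·0.000) / (5) = 2.000
  y = (-6 - (1)·0.000) / (4) = -1.500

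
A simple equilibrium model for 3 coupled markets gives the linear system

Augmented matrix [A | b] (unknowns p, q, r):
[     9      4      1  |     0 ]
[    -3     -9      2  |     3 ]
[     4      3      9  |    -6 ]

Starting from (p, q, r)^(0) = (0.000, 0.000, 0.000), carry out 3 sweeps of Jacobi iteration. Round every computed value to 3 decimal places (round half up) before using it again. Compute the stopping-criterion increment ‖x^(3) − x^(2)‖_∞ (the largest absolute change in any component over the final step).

0.054

Iteration 1:
  p = (0 - (4)·0.000 - (1)·0.000) / (9) = 0.000
  q = (3 - (-3)·0.000 - (2)·0.000) / (-9) = -0.333
  r = (-6 - (4)·0.000 - (3)·0.000) / (9) = -0.667
Iteration 2:
  p = (0 - (4)·-0.333 - (1)·-0.667) / (9) = 0.222
  q = (3 - (-3)·0.000 - (2)·-0.667) / (-9) = -0.482
  r = (-6 - (4)·0.000 - (3)·-0.333) / (9) = -0.556
Iteration 3:
  p = (0 - (4)·-0.482 - (1)·-0.556) / (9) = 0.276
  q = (3 - (-3)·0.222 - (2)·-0.556) / (-9) = -0.531
  r = (-6 - (4)·0.222 - (3)·-0.482) / (9) = -0.605
Change: (0.054, -0.049, -0.049) → max |·| = 0.054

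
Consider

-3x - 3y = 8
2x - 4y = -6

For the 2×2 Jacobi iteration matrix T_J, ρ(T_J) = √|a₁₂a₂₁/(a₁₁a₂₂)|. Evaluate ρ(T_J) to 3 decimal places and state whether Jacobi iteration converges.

0.707

a₁₂a₂₁/(a₁₁a₂₂) = (-3)·(2) / ((-3)·(-4)) = -0.500000
ρ = √|-0.500000| = √0.500000 = 0.707
ρ < 1, so Jacobi converges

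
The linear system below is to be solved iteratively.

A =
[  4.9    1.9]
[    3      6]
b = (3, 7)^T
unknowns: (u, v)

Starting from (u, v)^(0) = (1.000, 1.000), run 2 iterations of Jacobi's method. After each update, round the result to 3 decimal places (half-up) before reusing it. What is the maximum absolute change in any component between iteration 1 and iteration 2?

Iteration 1:
  u = (3 - (1.9)·1.000) / (4.9) = 0.224
  v = (7 - (3)·1.000) / (6) = 0.667
Iteration 2:
  u = (3 - (1.9)·0.667) / (4.9) = 0.354
  v = (7 - (3)·0.224) / (6) = 1.055
Change: (0.130, 0.388) → max |·| = 0.388

0.388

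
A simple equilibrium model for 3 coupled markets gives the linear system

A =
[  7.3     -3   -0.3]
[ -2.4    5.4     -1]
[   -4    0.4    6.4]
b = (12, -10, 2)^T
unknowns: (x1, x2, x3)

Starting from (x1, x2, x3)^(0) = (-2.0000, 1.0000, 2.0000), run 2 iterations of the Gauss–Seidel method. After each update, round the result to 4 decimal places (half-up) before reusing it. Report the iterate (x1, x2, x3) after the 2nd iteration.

Iteration 1:
  x1 = (12 - (-3)·1.0000 - (-0.3)·2.0000) / (7.3) = 2.1370
  x2 = (-10 - (-2.4)·2.1370 - (-1)·2.0000) / (5.4) = -0.5317
  x3 = (2 - (-4)·2.1370 - (0.4)·-0.5317) / (6.4) = 1.6814
Iteration 2:
  x1 = (12 - (-3)·-0.5317 - (-0.3)·1.6814) / (7.3) = 1.4944
  x2 = (-10 - (-2.4)·1.4944 - (-1)·1.6814) / (5.4) = -0.8763
  x3 = (2 - (-4)·1.4944 - (0.4)·-0.8763) / (6.4) = 1.3013

(1.4944, -0.8763, 1.3013)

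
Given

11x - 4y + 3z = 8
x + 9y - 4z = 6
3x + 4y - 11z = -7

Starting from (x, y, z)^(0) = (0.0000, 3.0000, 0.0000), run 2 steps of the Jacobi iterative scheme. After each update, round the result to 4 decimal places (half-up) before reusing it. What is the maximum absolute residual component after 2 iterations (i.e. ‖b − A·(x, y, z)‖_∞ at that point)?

3.3205

Iteration 1:
  x = (8 - (-4)·3.0000 - (3)·0.0000) / (11) = 1.8182
  y = (6 - (1)·0.0000 - (-4)·0.0000) / (9) = 0.6667
  z = (-7 - (3)·0.0000 - (4)·3.0000) / (-11) = 1.7273
Iteration 2:
  x = (8 - (-4)·0.6667 - (3)·1.7273) / (11) = 0.4986
  y = (6 - (1)·1.8182 - (-4)·1.7273) / (9) = 1.2323
  z = (-7 - (3)·1.8182 - (4)·0.6667) / (-11) = 1.3747
Residual b − A·x = (3.3205, -0.0905, 1.6967); ∞-norm = 3.3205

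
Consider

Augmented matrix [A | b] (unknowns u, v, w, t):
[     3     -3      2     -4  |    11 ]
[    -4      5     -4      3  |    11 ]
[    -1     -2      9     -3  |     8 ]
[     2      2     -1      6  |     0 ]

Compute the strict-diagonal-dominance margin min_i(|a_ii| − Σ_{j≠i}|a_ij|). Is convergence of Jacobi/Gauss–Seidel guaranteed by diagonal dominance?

row 1: |3| − (3+2+4) = -6
row 2: |5| − (4+4+3) = -6
row 3: |9| − (1+2+3) = 3
row 4: |6| − (2+2+1) = 1
minimum over rows = -6 → not strictly diagonally dominant

-6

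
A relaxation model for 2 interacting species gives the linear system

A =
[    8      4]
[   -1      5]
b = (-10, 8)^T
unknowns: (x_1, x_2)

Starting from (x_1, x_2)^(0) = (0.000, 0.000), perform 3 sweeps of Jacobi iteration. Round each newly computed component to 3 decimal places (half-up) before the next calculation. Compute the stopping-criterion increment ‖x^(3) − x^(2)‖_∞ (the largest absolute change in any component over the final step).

Iteration 1:
  x_1 = (-10 - (4)·0.000) / (8) = -1.250
  x_2 = (8 - (-1)·0.000) / (5) = 1.600
Iteration 2:
  x_1 = (-10 - (4)·1.600) / (8) = -2.050
  x_2 = (8 - (-1)·-1.250) / (5) = 1.350
Iteration 3:
  x_1 = (-10 - (4)·1.350) / (8) = -1.925
  x_2 = (8 - (-1)·-2.050) / (5) = 1.190
Change: (0.125, -0.160) → max |·| = 0.160

0.160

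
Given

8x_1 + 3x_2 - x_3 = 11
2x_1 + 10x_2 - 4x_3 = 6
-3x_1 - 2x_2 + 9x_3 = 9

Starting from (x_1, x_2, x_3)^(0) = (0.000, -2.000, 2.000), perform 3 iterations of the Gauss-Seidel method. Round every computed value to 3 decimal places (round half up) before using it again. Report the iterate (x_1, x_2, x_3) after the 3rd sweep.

(1.156, 1.041, 1.617)

Iteration 1:
  x_1 = (11 - (3)·-2.000 - (-1)·2.000) / (8) = 2.375
  x_2 = (6 - (2)·2.375 - (-4)·2.000) / (10) = 0.925
  x_3 = (9 - (-3)·2.375 - (-2)·0.925) / (9) = 1.997
Iteration 2:
  x_1 = (11 - (3)·0.925 - (-1)·1.997) / (8) = 1.278
  x_2 = (6 - (2)·1.278 - (-4)·1.997) / (10) = 1.143
  x_3 = (9 - (-3)·1.278 - (-2)·1.143) / (9) = 1.680
Iteration 3:
  x_1 = (11 - (3)·1.143 - (-1)·1.680) / (8) = 1.156
  x_2 = (6 - (2)·1.156 - (-4)·1.680) / (10) = 1.041
  x_3 = (9 - (-3)·1.156 - (-2)·1.041) / (9) = 1.617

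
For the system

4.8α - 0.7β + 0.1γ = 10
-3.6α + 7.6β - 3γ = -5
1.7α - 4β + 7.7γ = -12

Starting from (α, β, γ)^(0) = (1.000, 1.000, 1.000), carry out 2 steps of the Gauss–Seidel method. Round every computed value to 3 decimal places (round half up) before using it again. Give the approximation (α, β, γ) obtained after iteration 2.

Iteration 1:
  α = (10 - (-0.7)·1.000 - (0.1)·1.000) / (4.8) = 2.208
  β = (-5 - (-3.6)·2.208 - (-3)·1.000) / (7.6) = 0.783
  γ = (-12 - (1.7)·2.208 - (-4)·0.783) / (7.7) = -1.639
Iteration 2:
  α = (10 - (-0.7)·0.783 - (0.1)·-1.639) / (4.8) = 2.232
  β = (-5 - (-3.6)·2.232 - (-3)·-1.639) / (7.6) = -0.248
  γ = (-12 - (1.7)·2.232 - (-4)·-0.248) / (7.7) = -2.180

(2.232, -0.248, -2.180)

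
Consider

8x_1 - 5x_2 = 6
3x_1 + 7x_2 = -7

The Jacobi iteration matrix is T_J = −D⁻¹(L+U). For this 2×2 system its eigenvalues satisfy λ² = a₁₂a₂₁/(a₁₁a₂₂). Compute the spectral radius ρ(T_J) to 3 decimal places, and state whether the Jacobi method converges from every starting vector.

a₁₂a₂₁/(a₁₁a₂₂) = (-5)·(3) / ((8)·(7)) = -0.267857
ρ = √|-0.267857| = √0.267857 = 0.518
ρ < 1, so Jacobi converges

0.518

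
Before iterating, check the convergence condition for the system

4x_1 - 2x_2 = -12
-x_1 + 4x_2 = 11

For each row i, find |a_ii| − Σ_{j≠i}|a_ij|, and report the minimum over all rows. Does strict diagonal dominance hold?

2

row 1: |4| − (2) = 2
row 2: |4| − (1) = 3
minimum over rows = 2 → strictly diagonally dominant (convergence guaranteed)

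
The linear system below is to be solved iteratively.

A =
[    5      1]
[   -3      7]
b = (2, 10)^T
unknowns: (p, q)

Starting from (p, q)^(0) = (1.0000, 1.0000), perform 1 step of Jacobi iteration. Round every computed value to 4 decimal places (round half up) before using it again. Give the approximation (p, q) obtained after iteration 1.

Iteration 1:
  p = (2 - (1)·1.0000) / (5) = 0.2000
  q = (10 - (-3)·1.0000) / (7) = 1.8571

(0.2000, 1.8571)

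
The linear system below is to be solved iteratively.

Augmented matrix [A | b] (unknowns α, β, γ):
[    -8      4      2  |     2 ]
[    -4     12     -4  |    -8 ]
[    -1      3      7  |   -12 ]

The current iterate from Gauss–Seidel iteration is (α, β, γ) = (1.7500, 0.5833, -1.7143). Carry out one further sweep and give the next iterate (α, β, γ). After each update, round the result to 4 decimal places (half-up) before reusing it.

(-0.3869, -1.3671, -1.1837)

One sweep:
  α = (2 - (4)·0.5833 - (2)·-1.7143) / (-8) = -0.3869
  β = (-8 - (-4)·-0.3869 - (-4)·-1.7143) / (12) = -1.3671
  γ = (-12 - (-1)·-0.3869 - (3)·-1.3671) / (7) = -1.1837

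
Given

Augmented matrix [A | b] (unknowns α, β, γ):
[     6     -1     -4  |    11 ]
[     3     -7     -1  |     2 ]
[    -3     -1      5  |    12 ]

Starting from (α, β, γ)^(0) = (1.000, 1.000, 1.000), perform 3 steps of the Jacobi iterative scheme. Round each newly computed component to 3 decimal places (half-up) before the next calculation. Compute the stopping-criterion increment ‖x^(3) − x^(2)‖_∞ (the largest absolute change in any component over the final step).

Iteration 1:
  α = (11 - (-1)·1.000 - (-4)·1.000) / (6) = 2.667
  β = (2 - (3)·1.000 - (-1)·1.000) / (-7) = 0.000
  γ = (12 - (-3)·1.000 - (-1)·1.000) / (5) = 3.200
Iteration 2:
  α = (11 - (-1)·0.000 - (-4)·3.200) / (6) = 3.967
  β = (2 - (3)·2.667 - (-1)·3.200) / (-7) = 0.400
  γ = (12 - (-3)·2.667 - (-1)·0.000) / (5) = 4.000
Iteration 3:
  α = (11 - (-1)·0.400 - (-4)·4.000) / (6) = 4.567
  β = (2 - (3)·3.967 - (-1)·4.000) / (-7) = 0.843
  γ = (12 - (-3)·3.967 - (-1)·0.400) / (5) = 4.860
Change: (0.600, 0.443, 0.860) → max |·| = 0.860

0.860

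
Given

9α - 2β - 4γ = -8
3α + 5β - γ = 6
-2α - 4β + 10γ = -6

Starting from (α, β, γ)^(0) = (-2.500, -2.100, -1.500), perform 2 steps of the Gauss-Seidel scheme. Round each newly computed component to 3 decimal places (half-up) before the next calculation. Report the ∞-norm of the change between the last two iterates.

Iteration 1:
  α = (-8 - (-2)·-2.100 - (-4)·-1.500) / (9) = -2.022
  β = (6 - (3)·-2.022 - (-1)·-1.500) / (5) = 2.113
  γ = (-6 - (-2)·-2.022 - (-4)·2.113) / (10) = -0.159
Iteration 2:
  α = (-8 - (-2)·2.113 - (-4)·-0.159) / (9) = -0.490
  β = (6 - (3)·-0.490 - (-1)·-0.159) / (5) = 1.462
  γ = (-6 - (-2)·-0.490 - (-4)·1.462) / (10) = -0.113
Change: (1.532, -0.651, 0.046) → max |·| = 1.532

1.532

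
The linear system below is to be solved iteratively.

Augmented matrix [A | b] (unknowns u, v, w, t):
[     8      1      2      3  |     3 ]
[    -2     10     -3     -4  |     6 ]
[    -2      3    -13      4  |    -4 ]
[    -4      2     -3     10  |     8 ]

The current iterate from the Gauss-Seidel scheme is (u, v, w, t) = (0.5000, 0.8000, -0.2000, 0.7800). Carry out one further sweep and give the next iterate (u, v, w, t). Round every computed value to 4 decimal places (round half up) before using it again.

(0.0325, 0.8585, 0.7408, 0.8635)

One sweep:
  u = (3 - (1)·0.8000 - (2)·-0.2000 - (3)·0.7800) / (8) = 0.0325
  v = (6 - (-2)·0.0325 - (-3)·-0.2000 - (-4)·0.7800) / (10) = 0.8585
  w = (-4 - (-2)·0.0325 - (3)·0.8585 - (4)·0.7800) / (-13) = 0.7408
  t = (8 - (-4)·0.0325 - (2)·0.8585 - (-3)·0.7408) / (10) = 0.8635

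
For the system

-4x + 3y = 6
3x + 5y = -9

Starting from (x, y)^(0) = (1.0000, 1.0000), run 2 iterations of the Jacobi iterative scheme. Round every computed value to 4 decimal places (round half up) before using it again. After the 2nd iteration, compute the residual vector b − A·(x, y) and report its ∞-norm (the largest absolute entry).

Iteration 1:
  x = (6 - (3)·1.0000) / (-4) = -0.7500
  y = (-9 - (3)·1.0000) / (5) = -2.4000
Iteration 2:
  x = (6 - (3)·-2.4000) / (-4) = -3.3000
  y = (-9 - (3)·-0.7500) / (5) = -1.3500
Residual b − A·x = (-3.1500, 7.6500); ∞-norm = 7.6500

7.6500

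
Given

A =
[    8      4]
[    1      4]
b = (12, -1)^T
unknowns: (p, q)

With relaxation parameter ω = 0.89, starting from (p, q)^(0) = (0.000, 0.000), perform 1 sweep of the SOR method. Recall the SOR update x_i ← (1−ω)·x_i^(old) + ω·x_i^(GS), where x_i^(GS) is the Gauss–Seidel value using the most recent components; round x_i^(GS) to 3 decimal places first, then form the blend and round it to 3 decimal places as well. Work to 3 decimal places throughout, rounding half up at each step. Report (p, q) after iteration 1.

(1.335, -0.520)

Iteration 1:
  p: GS value = (12 - (4)·0.000) / (8) = 1.500;  p ← (1−ω)·0.000 + ω·1.500 = 1.335
  q: GS value = (-1 - (1)·1.335) / (4) = -0.584;  q ← (1−ω)·0.000 + ω·-0.584 = -0.520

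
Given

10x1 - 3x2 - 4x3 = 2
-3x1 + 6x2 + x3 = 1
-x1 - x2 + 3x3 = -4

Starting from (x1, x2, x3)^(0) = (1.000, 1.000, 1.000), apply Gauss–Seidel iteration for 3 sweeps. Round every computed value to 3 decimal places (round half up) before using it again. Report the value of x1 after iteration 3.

Iteration 1:
  x1 = (2 - (-3)·1.000 - (-4)·1.000) / (10) = 0.900
  x2 = (1 - (-3)·0.900 - (1)·1.000) / (6) = 0.450
  x3 = (-4 - (-1)·0.900 - (-1)·0.450) / (3) = -0.883
Iteration 2:
  x1 = (2 - (-3)·0.450 - (-4)·-0.883) / (10) = -0.018
  x2 = (1 - (-3)·-0.018 - (1)·-0.883) / (6) = 0.305
  x3 = (-4 - (-1)·-0.018 - (-1)·0.305) / (3) = -1.238
Iteration 3:
  x1 = (2 - (-3)·0.305 - (-4)·-1.238) / (10) = -0.204
  x2 = (1 - (-3)·-0.204 - (1)·-1.238) / (6) = 0.271
  x3 = (-4 - (-1)·-0.204 - (-1)·0.271) / (3) = -1.311

-0.204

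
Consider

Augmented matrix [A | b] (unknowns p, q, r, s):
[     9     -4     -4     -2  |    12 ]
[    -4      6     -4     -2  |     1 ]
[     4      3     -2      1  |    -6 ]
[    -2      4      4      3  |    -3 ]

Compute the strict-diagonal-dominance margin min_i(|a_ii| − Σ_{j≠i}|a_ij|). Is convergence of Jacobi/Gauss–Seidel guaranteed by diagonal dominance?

-7

row 1: |9| − (4+4+2) = -1
row 2: |6| − (4+4+2) = -4
row 3: |-2| − (4+3+1) = -6
row 4: |3| − (2+4+4) = -7
minimum over rows = -7 → not strictly diagonally dominant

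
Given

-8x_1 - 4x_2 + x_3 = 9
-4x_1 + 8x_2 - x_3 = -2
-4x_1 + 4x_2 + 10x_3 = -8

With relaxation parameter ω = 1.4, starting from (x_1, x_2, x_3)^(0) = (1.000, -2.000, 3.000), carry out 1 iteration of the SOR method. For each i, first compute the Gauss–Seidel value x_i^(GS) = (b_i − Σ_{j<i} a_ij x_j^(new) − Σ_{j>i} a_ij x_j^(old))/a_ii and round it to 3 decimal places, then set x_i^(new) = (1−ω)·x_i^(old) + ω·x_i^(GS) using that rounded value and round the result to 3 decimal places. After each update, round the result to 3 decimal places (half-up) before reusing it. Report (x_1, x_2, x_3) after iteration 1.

(-0.050, 0.940, -2.874)

Iteration 1:
  x_1: GS value = (9 - (-4)·-2.000 - (1)·3.000) / (-8) = 0.250;  x_1 ← (1−ω)·1.000 + ω·0.250 = -0.050
  x_2: GS value = (-2 - (-4)·-0.050 - (-1)·3.000) / (8) = 0.100;  x_2 ← (1−ω)·-2.000 + ω·0.100 = 0.940
  x_3: GS value = (-8 - (-4)·-0.050 - (4)·0.940) / (10) = -1.196;  x_3 ← (1−ω)·3.000 + ω·-1.196 = -2.874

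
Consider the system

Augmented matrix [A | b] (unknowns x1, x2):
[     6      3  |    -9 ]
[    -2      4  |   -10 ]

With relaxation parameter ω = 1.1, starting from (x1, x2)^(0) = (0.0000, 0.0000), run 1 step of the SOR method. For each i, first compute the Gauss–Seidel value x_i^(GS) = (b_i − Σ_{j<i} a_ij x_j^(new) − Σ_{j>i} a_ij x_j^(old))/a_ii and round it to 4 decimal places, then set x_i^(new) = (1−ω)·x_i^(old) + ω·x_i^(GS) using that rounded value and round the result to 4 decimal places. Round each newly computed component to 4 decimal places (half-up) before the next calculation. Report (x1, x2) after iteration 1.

(-1.6500, -3.6575)

Iteration 1:
  x1: GS value = (-9 - (3)·0.0000) / (6) = -1.5000;  x1 ← (1−ω)·0.0000 + ω·-1.5000 = -1.6500
  x2: GS value = (-10 - (-2)·-1.6500) / (4) = -3.3250;  x2 ← (1−ω)·0.0000 + ω·-3.3250 = -3.6575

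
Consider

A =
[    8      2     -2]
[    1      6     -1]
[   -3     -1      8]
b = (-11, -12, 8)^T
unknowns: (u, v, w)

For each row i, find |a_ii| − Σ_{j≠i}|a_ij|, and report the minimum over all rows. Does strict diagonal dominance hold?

4

row 1: |8| − (2+2) = 4
row 2: |6| − (1+1) = 4
row 3: |8| − (3+1) = 4
minimum over rows = 4 → strictly diagonally dominant (convergence guaranteed)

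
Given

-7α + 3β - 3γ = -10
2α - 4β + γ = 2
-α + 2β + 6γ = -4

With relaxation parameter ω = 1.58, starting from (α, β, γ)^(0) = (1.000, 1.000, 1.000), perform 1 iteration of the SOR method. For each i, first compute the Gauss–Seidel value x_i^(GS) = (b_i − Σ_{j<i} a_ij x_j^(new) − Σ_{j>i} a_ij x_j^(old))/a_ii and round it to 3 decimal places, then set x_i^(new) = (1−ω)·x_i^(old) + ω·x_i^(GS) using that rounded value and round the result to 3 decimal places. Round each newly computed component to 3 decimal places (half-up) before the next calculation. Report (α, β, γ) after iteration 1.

Iteration 1:
  α: GS value = (-10 - (3)·1.000 - (-3)·1.000) / (-7) = 1.429;  α ← (1−ω)·1.000 + ω·1.429 = 1.678
  β: GS value = (2 - (2)·1.678 - (1)·1.000) / (-4) = 0.589;  β ← (1−ω)·1.000 + ω·0.589 = 0.351
  γ: GS value = (-4 - (-1)·1.678 - (2)·0.351) / (6) = -0.504;  γ ← (1−ω)·1.000 + ω·-0.504 = -1.376

(1.678, 0.351, -1.376)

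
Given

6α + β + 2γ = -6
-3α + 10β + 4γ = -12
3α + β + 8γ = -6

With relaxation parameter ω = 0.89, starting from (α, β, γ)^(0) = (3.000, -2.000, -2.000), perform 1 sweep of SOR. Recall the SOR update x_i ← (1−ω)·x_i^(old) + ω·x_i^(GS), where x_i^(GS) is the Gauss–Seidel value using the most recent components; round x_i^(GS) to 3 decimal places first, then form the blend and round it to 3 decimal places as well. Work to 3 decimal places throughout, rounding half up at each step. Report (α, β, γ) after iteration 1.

Iteration 1:
  α: GS value = (-6 - (1)·-2.000 - (2)·-2.000) / (6) = 0.000;  α ← (1−ω)·3.000 + ω·0.000 = 0.330
  β: GS value = (-12 - (-3)·0.330 - (4)·-2.000) / (10) = -0.301;  β ← (1−ω)·-2.000 + ω·-0.301 = -0.488
  γ: GS value = (-6 - (3)·0.330 - (1)·-0.488) / (8) = -0.813;  γ ← (1−ω)·-2.000 + ω·-0.813 = -0.944

(0.330, -0.488, -0.944)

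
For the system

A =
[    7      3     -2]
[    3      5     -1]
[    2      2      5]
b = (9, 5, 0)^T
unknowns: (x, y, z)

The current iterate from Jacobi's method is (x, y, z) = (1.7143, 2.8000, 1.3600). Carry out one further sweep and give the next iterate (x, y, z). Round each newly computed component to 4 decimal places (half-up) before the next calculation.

One sweep:
  x = (9 - (3)·2.8000 - (-2)·1.3600) / (7) = 0.4743
  y = (5 - (3)·1.7143 - (-1)·1.3600) / (5) = 0.2434
  z = (0 - (2)·1.7143 - (2)·2.8000) / (5) = -1.8057

(0.4743, 0.2434, -1.8057)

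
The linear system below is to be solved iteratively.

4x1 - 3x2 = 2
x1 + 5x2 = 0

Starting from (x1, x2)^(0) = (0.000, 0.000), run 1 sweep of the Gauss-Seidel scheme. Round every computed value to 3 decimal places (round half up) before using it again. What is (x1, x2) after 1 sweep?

Iteration 1:
  x1 = (2 - (-3)·0.000) / (4) = 0.500
  x2 = (0 - (1)·0.500) / (5) = -0.100

(0.500, -0.100)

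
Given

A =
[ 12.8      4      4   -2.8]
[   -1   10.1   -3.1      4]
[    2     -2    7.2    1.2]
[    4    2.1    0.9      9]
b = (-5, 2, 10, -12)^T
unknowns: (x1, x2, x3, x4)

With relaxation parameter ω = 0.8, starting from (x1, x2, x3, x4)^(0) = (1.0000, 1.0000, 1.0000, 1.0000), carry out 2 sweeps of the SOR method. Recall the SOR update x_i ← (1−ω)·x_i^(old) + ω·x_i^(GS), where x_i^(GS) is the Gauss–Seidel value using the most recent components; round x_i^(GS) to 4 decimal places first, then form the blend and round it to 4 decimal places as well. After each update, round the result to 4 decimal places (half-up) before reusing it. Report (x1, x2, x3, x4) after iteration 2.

Iteration 1:
  x1: GS value = (-5 - (4)·1.0000 - (4)·1.0000 - (-2.8)·1.0000) / (12.8) = -0.7969;  x1 ← (1−ω)·1.0000 + ω·-0.7969 = -0.4375
  x2: GS value = (2 - (-1)·-0.4375 - (-3.1)·1.0000 - (4)·1.0000) / (10.1) = 0.0656;  x2 ← (1−ω)·1.0000 + ω·0.0656 = 0.2525
  x3: GS value = (10 - (2)·-0.4375 - (-2)·0.2525 - (1.2)·1.0000) / (7.2) = 1.4139;  x3 ← (1−ω)·1.0000 + ω·1.4139 = 1.3311
  x4: GS value = (-12 - (4)·-0.4375 - (2.1)·0.2525 - (0.9)·1.3311) / (9) = -1.3309;  x4 ← (1−ω)·1.0000 + ω·-1.3309 = -0.8647
Iteration 2:
  x1: GS value = (-5 - (4)·0.2525 - (4)·1.3311 - (-2.8)·-0.8647) / (12.8) = -1.0747;  x1 ← (1−ω)·-0.4375 + ω·-1.0747 = -0.9473
  x2: GS value = (2 - (-1)·-0.9473 - (-3.1)·1.3311 - (4)·-0.8647) / (10.1) = 0.8552;  x2 ← (1−ω)·0.2525 + ω·0.8552 = 0.7347
  x3: GS value = (10 - (2)·-0.9473 - (-2)·0.7347 - (1.2)·-0.8647) / (7.2) = 2.0002;  x3 ← (1−ω)·1.3311 + ω·2.0002 = 1.8664
  x4: GS value = (-12 - (4)·-0.9473 - (2.1)·0.7347 - (0.9)·1.8664) / (9) = -1.2704;  x4 ← (1−ω)·-0.8647 + ω·-1.2704 = -1.1893

(-0.9473, 0.7347, 1.8664, -1.1893)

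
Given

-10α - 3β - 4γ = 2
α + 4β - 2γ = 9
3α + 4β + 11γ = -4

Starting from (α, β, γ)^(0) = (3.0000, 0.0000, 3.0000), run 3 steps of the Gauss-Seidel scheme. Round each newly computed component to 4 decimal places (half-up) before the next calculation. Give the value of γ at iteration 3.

-0.9684

Iteration 1:
  α = (2 - (-3)·0.0000 - (-4)·3.0000) / (-10) = -1.4000
  β = (9 - (1)·-1.4000 - (-2)·3.0000) / (4) = 4.1000
  γ = (-4 - (3)·-1.4000 - (4)·4.1000) / (11) = -1.4727
Iteration 2:
  α = (2 - (-3)·4.1000 - (-4)·-1.4727) / (-10) = -0.8409
  β = (9 - (1)·-0.8409 - (-2)·-1.4727) / (4) = 1.7239
  γ = (-4 - (3)·-0.8409 - (4)·1.7239) / (11) = -0.7612
Iteration 3:
  α = (2 - (-3)·1.7239 - (-4)·-0.7612) / (-10) = -0.4127
  β = (9 - (1)·-0.4127 - (-2)·-0.7612) / (4) = 1.9726
  γ = (-4 - (3)·-0.4127 - (4)·1.9726) / (11) = -0.9684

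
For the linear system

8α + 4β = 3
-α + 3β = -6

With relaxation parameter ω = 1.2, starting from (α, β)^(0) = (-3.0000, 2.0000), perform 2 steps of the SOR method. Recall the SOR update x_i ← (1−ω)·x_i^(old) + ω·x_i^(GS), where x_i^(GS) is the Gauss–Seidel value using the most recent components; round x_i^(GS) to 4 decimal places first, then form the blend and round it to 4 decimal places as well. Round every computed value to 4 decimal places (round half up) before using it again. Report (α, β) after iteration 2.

(2.1960, -0.9496)

Iteration 1:
  α: GS value = (3 - (4)·2.0000) / (8) = -0.6250;  α ← (1−ω)·-3.0000 + ω·-0.6250 = -0.1500
  β: GS value = (-6 - (-1)·-0.1500) / (3) = -2.0500;  β ← (1−ω)·2.0000 + ω·-2.0500 = -2.8600
Iteration 2:
  α: GS value = (3 - (4)·-2.8600) / (8) = 1.8050;  α ← (1−ω)·-0.1500 + ω·1.8050 = 2.1960
  β: GS value = (-6 - (-1)·2.1960) / (3) = -1.2680;  β ← (1−ω)·-2.8600 + ω·-1.2680 = -0.9496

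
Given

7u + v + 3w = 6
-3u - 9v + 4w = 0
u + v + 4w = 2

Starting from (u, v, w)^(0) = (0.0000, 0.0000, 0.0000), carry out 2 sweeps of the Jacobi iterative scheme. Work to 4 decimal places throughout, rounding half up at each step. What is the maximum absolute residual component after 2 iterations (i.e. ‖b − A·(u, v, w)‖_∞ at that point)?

0.7061

Iteration 1:
  u = (6 - (1)·0.0000 - (3)·0.0000) / (7) = 0.8571
  v = (0 - (-3)·0.0000 - (4)·0.0000) / (-9) = 0.0000
  w = (2 - (1)·0.0000 - (1)·0.0000) / (4) = 0.5000
Iteration 2:
  u = (6 - (1)·0.0000 - (3)·0.5000) / (7) = 0.6429
  v = (0 - (-3)·0.8571 - (4)·0.5000) / (-9) = -0.0635
  w = (2 - (1)·0.8571 - (1)·0.0000) / (4) = 0.2857
Residual b − A·x = (0.7061, 0.2144, 0.2778); ∞-norm = 0.7061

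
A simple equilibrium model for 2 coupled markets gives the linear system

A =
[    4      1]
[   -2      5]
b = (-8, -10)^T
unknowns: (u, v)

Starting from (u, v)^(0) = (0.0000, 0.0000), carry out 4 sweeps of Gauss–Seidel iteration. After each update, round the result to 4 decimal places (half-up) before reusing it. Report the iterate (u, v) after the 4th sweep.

Iteration 1:
  u = (-8 - (1)·0.0000) / (4) = -2.0000
  v = (-10 - (-2)·-2.0000) / (5) = -2.8000
Iteration 2:
  u = (-8 - (1)·-2.8000) / (4) = -1.3000
  v = (-10 - (-2)·-1.3000) / (5) = -2.5200
Iteration 3:
  u = (-8 - (1)·-2.5200) / (4) = -1.3700
  v = (-10 - (-2)·-1.3700) / (5) = -2.5480
Iteration 4:
  u = (-8 - (1)·-2.5480) / (4) = -1.3630
  v = (-10 - (-2)·-1.3630) / (5) = -2.5452

(-1.3630, -2.5452)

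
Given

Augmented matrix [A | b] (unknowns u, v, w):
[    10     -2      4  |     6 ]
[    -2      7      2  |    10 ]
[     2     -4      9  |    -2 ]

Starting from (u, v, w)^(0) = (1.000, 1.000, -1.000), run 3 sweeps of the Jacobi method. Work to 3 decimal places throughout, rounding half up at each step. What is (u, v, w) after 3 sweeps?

Iteration 1:
  u = (6 - (-2)·1.000 - (4)·-1.000) / (10) = 1.200
  v = (10 - (-2)·1.000 - (2)·-1.000) / (7) = 2.000
  w = (-2 - (2)·1.000 - (-4)·1.000) / (9) = 0.000
Iteration 2:
  u = (6 - (-2)·2.000 - (4)·0.000) / (10) = 1.000
  v = (10 - (-2)·1.200 - (2)·0.000) / (7) = 1.771
  w = (-2 - (2)·1.200 - (-4)·2.000) / (9) = 0.400
Iteration 3:
  u = (6 - (-2)·1.771 - (4)·0.400) / (10) = 0.794
  v = (10 - (-2)·1.000 - (2)·0.400) / (7) = 1.600
  w = (-2 - (2)·1.000 - (-4)·1.771) / (9) = 0.343

(0.794, 1.600, 0.343)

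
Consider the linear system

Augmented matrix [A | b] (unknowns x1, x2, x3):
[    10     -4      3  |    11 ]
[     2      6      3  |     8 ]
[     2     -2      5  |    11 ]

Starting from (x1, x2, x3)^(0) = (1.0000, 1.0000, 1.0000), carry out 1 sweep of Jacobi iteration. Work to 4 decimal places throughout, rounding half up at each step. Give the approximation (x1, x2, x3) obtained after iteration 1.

(1.2000, 0.5000, 2.2000)

Iteration 1:
  x1 = (11 - (-4)·1.0000 - (3)·1.0000) / (10) = 1.2000
  x2 = (8 - (2)·1.0000 - (3)·1.0000) / (6) = 0.5000
  x3 = (11 - (2)·1.0000 - (-2)·1.0000) / (5) = 2.2000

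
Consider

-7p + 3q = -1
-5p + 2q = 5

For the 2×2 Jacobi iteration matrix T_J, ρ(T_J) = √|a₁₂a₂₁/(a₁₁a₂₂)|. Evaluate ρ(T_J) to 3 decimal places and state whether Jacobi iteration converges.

a₁₂a₂₁/(a₁₁a₂₂) = (3)·(-5) / ((-7)·(2)) = 1.071429
ρ = √|1.071429| = √1.071429 = 1.035
ρ > 1, so Jacobi diverges

1.035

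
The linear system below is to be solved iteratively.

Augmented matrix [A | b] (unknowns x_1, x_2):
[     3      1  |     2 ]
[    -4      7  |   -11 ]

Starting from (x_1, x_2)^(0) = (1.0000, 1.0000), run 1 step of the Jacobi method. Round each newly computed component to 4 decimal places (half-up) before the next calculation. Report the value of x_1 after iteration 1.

0.3333

Iteration 1:
  x_1 = (2 - (1)·1.0000) / (3) = 0.3333
  x_2 = (-11 - (-4)·1.0000) / (7) = -1.0000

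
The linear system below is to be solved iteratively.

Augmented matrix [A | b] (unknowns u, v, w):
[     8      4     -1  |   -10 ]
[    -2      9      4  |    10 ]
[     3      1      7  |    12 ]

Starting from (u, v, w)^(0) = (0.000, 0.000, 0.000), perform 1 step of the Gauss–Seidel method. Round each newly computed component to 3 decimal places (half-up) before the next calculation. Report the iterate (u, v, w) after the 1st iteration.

(-1.250, 0.833, 2.131)

Iteration 1:
  u = (-10 - (4)·0.000 - (-1)·0.000) / (8) = -1.250
  v = (10 - (-2)·-1.250 - (4)·0.000) / (9) = 0.833
  w = (12 - (3)·-1.250 - (1)·0.833) / (7) = 2.131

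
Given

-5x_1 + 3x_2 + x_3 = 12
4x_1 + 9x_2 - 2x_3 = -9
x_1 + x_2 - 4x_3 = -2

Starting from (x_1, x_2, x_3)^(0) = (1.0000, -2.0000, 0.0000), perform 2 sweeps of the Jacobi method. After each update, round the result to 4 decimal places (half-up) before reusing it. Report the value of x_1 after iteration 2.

Iteration 1:
  x_1 = (12 - (3)·-2.0000 - (1)·0.0000) / (-5) = -3.6000
  x_2 = (-9 - (4)·1.0000 - (-2)·0.0000) / (9) = -1.4444
  x_3 = (-2 - (1)·1.0000 - (1)·-2.0000) / (-4) = 0.2500
Iteration 2:
  x_1 = (12 - (3)·-1.4444 - (1)·0.2500) / (-5) = -3.2166
  x_2 = (-9 - (4)·-3.6000 - (-2)·0.2500) / (9) = 0.6556
  x_3 = (-2 - (1)·-3.6000 - (1)·-1.4444) / (-4) = -0.7611

-3.2166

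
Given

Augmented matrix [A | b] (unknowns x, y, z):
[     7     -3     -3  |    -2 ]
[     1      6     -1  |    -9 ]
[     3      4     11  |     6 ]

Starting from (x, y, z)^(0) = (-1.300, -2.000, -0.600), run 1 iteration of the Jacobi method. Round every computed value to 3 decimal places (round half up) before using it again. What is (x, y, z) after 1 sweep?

(-1.400, -1.383, 1.627)

Iteration 1:
  x = (-2 - (-3)·-2.000 - (-3)·-0.600) / (7) = -1.400
  y = (-9 - (1)·-1.300 - (-1)·-0.600) / (6) = -1.383
  z = (6 - (3)·-1.300 - (4)·-2.000) / (11) = 1.627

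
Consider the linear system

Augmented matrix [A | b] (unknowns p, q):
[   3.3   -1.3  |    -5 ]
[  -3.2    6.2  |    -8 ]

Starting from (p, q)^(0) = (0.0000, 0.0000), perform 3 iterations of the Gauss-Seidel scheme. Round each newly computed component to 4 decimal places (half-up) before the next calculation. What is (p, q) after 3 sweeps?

Iteration 1:
  p = (-5 - (-1.3)·0.0000) / (3.3) = -1.5152
  q = (-8 - (-3.2)·-1.5152) / (6.2) = -2.0724
Iteration 2:
  p = (-5 - (-1.3)·-2.0724) / (3.3) = -2.3316
  q = (-8 - (-3.2)·-2.3316) / (6.2) = -2.4937
Iteration 3:
  p = (-5 - (-1.3)·-2.4937) / (3.3) = -2.4975
  q = (-8 - (-3.2)·-2.4975) / (6.2) = -2.5794

(-2.4975, -2.5794)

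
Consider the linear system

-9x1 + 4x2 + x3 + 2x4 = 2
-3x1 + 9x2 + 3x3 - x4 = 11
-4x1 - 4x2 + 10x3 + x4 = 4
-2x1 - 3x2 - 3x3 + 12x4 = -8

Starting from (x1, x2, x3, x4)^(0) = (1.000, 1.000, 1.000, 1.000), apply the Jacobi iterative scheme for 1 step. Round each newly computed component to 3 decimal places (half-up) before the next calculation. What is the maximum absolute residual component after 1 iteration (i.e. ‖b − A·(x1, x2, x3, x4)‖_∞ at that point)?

Iteration 1:
  x1 = (2 - (4)·1.000 - (1)·1.000 - (2)·1.000) / (-9) = 0.556
  x2 = (11 - (-3)·1.000 - (3)·1.000 - (-1)·1.000) / (9) = 1.333
  x3 = (4 - (-4)·1.000 - (-4)·1.000 - (1)·1.000) / (10) = 1.100
  x4 = (-8 - (-2)·1.000 - (-3)·1.000 - (-3)·1.000) / (12) = 0.000
Residual b − A·x = (0.572, -2.629, 0.556, 0.411); ∞-norm = 2.629

2.629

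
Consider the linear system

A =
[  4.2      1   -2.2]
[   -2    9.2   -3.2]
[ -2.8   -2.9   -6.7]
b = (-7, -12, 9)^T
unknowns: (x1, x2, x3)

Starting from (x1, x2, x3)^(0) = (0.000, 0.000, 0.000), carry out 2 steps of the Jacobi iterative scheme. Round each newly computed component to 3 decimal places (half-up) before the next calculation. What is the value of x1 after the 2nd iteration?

-2.060

Iteration 1:
  x1 = (-7 - (1)·0.000 - (-2.2)·0.000) / (4.2) = -1.667
  x2 = (-12 - (-2)·0.000 - (-3.2)·0.000) / (9.2) = -1.304
  x3 = (9 - (-2.8)·0.000 - (-2.9)·0.000) / (-6.7) = -1.343
Iteration 2:
  x1 = (-7 - (1)·-1.304 - (-2.2)·-1.343) / (4.2) = -2.060
  x2 = (-12 - (-2)·-1.667 - (-3.2)·-1.343) / (9.2) = -2.134
  x3 = (9 - (-2.8)·-1.667 - (-2.9)·-1.304) / (-6.7) = -0.082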